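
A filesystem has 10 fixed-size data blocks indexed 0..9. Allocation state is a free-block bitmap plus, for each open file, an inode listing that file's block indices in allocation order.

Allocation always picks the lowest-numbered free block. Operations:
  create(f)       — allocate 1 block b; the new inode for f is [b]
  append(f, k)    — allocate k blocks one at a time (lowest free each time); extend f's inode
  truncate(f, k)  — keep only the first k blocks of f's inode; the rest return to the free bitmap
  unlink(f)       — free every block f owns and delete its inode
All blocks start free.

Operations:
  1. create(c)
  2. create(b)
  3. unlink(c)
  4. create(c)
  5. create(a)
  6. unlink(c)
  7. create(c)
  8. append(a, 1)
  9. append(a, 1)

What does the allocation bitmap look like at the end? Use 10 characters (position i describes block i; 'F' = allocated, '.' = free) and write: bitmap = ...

bitmap = FFFFF.....

after create(c) → c:[0]  free=[F.........]
after create(b) → b:[1], c:[0]  free=[FF........]
after unlink(c) → b:[1]  free=[.F........]
after create(c) → b:[1], c:[0]  free=[FF........]
after create(a) → a:[2], b:[1], c:[0]  free=[FFF.......]
after unlink(c) → a:[2], b:[1]  free=[.FF.......]
after create(c) → a:[2], b:[1], c:[0]  free=[FFF.......]
after append(a, 1) → a:[2, 3], b:[1], c:[0]  free=[FFFF......]
after append(a, 1) → a:[2, 3, 4], b:[1], c:[0]  free=[FFFFF.....]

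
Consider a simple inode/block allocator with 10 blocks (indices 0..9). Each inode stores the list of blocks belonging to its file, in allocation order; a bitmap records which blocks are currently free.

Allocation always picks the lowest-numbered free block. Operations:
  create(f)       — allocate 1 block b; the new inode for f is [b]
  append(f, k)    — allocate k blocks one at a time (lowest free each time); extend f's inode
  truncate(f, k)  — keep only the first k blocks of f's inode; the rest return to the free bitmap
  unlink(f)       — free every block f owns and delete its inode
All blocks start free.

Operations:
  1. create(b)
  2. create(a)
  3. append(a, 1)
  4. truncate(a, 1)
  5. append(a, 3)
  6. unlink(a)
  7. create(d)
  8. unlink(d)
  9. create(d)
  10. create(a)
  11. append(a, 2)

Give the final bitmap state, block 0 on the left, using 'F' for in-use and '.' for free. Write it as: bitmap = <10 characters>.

  1. create(b)  ⇒  F.........  {b→[0]}
  2. create(a)  ⇒  FF........  {a→[1]; b→[0]}
  3. append(a, 1)  ⇒  FFF.......  {a→[1, 2]; b→[0]}
  4. truncate(a, 1)  ⇒  FF........  {a→[1]; b→[0]}
  5. append(a, 3)  ⇒  FFFFF.....  {a→[1, 2, 3, 4]; b→[0]}
  6. unlink(a)  ⇒  F.........  {b→[0]}
  7. create(d)  ⇒  FF........  {b→[0]; d→[1]}
  8. unlink(d)  ⇒  F.........  {b→[0]}
  9. create(d)  ⇒  FF........  {b→[0]; d→[1]}
  10. create(a)  ⇒  FFF.......  {a→[2]; b→[0]; d→[1]}
  11. append(a, 2)  ⇒  FFFFF.....  {a→[2, 3, 4]; b→[0]; d→[1]}

bitmap = FFFFF.....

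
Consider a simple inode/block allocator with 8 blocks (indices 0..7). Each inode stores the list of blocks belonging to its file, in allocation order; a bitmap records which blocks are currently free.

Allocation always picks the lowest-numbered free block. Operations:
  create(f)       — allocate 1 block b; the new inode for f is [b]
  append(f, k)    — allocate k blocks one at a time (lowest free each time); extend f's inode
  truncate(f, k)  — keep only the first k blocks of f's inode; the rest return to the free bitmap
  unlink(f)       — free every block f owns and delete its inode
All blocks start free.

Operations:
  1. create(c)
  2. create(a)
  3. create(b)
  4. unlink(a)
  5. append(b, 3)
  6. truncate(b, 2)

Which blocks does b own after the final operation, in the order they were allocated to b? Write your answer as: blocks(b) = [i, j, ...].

blocks(b) = [2, 1]

[1] create(c) — c=0 (map F.......)
[2] create(a) — a=1 c=0 (map FF......)
[3] create(b) — a=1 b=2 c=0 (map FFF.....)
[4] unlink(a) — b=2 c=0 (map F.F.....)
[5] append(b, 3) — b=2,1,3,4 c=0 (map FFFFF...)
[6] truncate(b, 2) — b=2,1 c=0 (map FFF.....)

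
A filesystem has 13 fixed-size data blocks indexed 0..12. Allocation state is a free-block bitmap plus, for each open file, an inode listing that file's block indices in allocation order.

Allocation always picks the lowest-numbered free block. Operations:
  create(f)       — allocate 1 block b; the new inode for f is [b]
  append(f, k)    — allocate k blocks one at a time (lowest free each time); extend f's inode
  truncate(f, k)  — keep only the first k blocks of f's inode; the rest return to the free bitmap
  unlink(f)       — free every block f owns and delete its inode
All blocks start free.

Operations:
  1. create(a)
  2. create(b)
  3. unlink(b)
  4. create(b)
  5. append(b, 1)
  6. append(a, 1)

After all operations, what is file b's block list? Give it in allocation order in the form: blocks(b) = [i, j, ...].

blocks(b) = [1, 2]

create(a): bitmap=F............ | a=[0]
create(b): bitmap=FF........... | a=[0] b=[1]
unlink(b): bitmap=F............ | a=[0]
create(b): bitmap=FF........... | a=[0] b=[1]
append(b, 1): bitmap=FFF.......... | a=[0] b=[1, 2]
append(a, 1): bitmap=FFFF......... | a=[0, 3] b=[1, 2]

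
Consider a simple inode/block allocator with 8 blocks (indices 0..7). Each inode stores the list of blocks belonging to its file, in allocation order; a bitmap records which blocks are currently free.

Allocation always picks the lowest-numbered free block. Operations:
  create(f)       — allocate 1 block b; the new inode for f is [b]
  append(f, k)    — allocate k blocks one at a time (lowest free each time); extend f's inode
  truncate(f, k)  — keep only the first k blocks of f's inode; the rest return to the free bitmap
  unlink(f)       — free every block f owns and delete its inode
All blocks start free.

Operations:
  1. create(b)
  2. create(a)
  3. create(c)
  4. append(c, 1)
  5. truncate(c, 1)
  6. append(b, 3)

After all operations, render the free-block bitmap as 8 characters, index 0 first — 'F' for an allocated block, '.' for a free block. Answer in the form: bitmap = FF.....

[1] create(b) — b=0 (map F.......)
[2] create(a) — a=1 b=0 (map FF......)
[3] create(c) — a=1 b=0 c=2 (map FFF.....)
[4] append(c, 1) — a=1 b=0 c=2,3 (map FFFF....)
[5] truncate(c, 1) — a=1 b=0 c=2 (map FFF.....)
[6] append(b, 3) — a=1 b=0,3,4,5 c=2 (map FFFFFF..)

bitmap = FFFFFF..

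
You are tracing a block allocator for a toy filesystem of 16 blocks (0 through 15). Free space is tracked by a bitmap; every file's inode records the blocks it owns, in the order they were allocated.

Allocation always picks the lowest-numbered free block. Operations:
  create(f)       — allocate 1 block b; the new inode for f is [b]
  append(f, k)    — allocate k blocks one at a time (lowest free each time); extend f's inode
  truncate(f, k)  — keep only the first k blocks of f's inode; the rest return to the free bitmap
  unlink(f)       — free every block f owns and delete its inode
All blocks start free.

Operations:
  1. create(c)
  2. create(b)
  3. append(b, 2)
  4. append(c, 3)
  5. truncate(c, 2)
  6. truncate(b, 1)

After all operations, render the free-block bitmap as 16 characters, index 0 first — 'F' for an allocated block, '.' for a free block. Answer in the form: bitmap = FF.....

  1. create(c)  ⇒  F...............  {c→[0]}
  2. create(b)  ⇒  FF..............  {b→[1]; c→[0]}
  3. append(b, 2)  ⇒  FFFF............  {b→[1, 2, 3]; c→[0]}
  4. append(c, 3)  ⇒  FFFFFFF.........  {b→[1, 2, 3]; c→[0, 4, 5, 6]}
  5. truncate(c, 2)  ⇒  FFFFF...........  {b→[1, 2, 3]; c→[0, 4]}
  6. truncate(b, 1)  ⇒  FF..F...........  {b→[1]; c→[0, 4]}

bitmap = FF..F...........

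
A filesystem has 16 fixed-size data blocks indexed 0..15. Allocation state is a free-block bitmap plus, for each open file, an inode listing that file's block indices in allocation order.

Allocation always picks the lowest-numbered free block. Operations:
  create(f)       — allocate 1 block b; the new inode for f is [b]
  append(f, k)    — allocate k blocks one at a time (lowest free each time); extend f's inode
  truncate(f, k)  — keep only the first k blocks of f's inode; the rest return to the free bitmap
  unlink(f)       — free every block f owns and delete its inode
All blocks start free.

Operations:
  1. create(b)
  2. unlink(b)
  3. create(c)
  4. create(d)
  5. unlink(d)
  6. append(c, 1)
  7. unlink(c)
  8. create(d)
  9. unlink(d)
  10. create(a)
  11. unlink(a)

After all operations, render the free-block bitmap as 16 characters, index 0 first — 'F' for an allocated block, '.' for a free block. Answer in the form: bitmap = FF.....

create(b): bitmap=F............... | b=[0]
unlink(b): bitmap=................ | 
create(c): bitmap=F............... | c=[0]
create(d): bitmap=FF.............. | c=[0] d=[1]
unlink(d): bitmap=F............... | c=[0]
append(c, 1): bitmap=FF.............. | c=[0, 1]
unlink(c): bitmap=................ | 
create(d): bitmap=F............... | d=[0]
unlink(d): bitmap=................ | 
create(a): bitmap=F............... | a=[0]
unlink(a): bitmap=................ | 

bitmap = ................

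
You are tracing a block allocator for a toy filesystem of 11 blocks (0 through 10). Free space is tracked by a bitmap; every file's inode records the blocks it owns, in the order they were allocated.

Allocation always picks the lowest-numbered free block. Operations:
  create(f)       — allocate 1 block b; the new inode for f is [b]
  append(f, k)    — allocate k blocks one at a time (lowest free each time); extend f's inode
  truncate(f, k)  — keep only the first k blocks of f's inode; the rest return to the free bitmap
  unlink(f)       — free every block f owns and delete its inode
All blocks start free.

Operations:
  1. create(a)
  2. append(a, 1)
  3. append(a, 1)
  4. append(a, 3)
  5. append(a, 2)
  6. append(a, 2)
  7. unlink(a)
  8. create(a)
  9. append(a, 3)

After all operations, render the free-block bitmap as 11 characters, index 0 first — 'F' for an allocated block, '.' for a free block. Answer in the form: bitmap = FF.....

[1] create(a) — a=0 (map F..........)
[2] append(a, 1) — a=0,1 (map FF.........)
[3] append(a, 1) — a=0,1,2 (map FFF........)
[4] append(a, 3) — a=0,1,2,3,4,5 (map FFFFFF.....)
[5] append(a, 2) — a=0,1,2,3,4,5,6,7 (map FFFFFFFF...)
[6] append(a, 2) — a=0,1,2,3,4,5,6,7,8,9 (map FFFFFFFFFF.)
[7] unlink(a) —  (map ...........)
[8] create(a) — a=0 (map F..........)
[9] append(a, 3) — a=0,1,2,3 (map FFFF.......)

bitmap = FFFF.......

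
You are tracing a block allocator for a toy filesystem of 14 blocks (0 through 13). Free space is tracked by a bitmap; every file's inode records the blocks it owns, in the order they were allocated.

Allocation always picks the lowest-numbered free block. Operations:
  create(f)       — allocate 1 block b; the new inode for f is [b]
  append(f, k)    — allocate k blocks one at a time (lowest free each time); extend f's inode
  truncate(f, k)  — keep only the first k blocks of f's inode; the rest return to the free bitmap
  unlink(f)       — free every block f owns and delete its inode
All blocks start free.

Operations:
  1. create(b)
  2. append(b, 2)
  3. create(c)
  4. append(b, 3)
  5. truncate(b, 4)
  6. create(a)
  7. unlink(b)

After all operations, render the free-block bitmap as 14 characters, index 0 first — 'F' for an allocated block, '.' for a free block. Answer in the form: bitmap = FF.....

bitmap = ...F.F........

[1] create(b) — b=0 (map F.............)
[2] append(b, 2) — b=0,1,2 (map FFF...........)
[3] create(c) — b=0,1,2 c=3 (map FFFF..........)
[4] append(b, 3) — b=0,1,2,4,5,6 c=3 (map FFFFFFF.......)
[5] truncate(b, 4) — b=0,1,2,4 c=3 (map FFFFF.........)
[6] create(a) — a=5 b=0,1,2,4 c=3 (map FFFFFF........)
[7] unlink(b) — a=5 c=3 (map ...F.F........)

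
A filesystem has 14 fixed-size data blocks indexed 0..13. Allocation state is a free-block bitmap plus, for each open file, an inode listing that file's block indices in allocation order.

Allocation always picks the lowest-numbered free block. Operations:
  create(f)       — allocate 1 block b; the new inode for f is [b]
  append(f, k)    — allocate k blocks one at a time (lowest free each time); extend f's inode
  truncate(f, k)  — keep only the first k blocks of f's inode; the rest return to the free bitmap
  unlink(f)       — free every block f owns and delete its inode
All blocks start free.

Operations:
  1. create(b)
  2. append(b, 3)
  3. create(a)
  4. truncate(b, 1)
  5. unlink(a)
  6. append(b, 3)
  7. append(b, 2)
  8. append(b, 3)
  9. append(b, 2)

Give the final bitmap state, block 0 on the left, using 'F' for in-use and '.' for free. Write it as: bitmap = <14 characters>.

bitmap = FFFFFFFFFFF...

[1] create(b) — b=0 (map F.............)
[2] append(b, 3) — b=0,1,2,3 (map FFFF..........)
[3] create(a) — a=4 b=0,1,2,3 (map FFFFF.........)
[4] truncate(b, 1) — a=4 b=0 (map F...F.........)
[5] unlink(a) — b=0 (map F.............)
[6] append(b, 3) — b=0,1,2,3 (map FFFF..........)
[7] append(b, 2) — b=0,1,2,3,4,5 (map FFFFFF........)
[8] append(b, 3) — b=0,1,2,3,4,5,6,7,8 (map FFFFFFFFF.....)
[9] append(b, 2) — b=0,1,2,3,4,5,6,7,8,9,10 (map FFFFFFFFFFF...)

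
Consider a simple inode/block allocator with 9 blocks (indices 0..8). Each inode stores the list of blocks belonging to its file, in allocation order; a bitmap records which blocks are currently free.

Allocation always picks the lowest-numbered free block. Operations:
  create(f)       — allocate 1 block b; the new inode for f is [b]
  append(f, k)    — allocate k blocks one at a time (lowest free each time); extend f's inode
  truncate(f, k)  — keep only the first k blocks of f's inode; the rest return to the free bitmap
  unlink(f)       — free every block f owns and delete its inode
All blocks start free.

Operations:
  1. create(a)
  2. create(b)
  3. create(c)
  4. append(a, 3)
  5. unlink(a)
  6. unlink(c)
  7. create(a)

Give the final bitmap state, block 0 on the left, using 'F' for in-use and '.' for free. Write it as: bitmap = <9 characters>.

after create(a) → a:[0]  free=[F........]
after create(b) → a:[0], b:[1]  free=[FF.......]
after create(c) → a:[0], b:[1], c:[2]  free=[FFF......]
after append(a, 3) → a:[0, 3, 4, 5], b:[1], c:[2]  free=[FFFFFF...]
after unlink(a) → b:[1], c:[2]  free=[.FF......]
after unlink(c) → b:[1]  free=[.F.......]
after create(a) → a:[0], b:[1]  free=[FF.......]

bitmap = FF.......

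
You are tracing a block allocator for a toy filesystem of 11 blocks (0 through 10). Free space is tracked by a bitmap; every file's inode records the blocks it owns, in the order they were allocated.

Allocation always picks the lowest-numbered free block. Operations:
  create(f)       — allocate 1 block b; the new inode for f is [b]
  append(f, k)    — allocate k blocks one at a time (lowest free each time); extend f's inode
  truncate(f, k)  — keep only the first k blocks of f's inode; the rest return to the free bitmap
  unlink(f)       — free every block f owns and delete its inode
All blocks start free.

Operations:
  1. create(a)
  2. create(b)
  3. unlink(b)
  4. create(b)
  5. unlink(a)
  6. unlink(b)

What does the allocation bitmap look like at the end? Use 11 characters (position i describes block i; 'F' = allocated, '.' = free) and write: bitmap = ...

  1. create(a)  ⇒  F..........  {a→[0]}
  2. create(b)  ⇒  FF.........  {a→[0]; b→[1]}
  3. unlink(b)  ⇒  F..........  {a→[0]}
  4. create(b)  ⇒  FF.........  {a→[0]; b→[1]}
  5. unlink(a)  ⇒  .F.........  {b→[1]}
  6. unlink(b)  ⇒  ...........  {}

bitmap = ...........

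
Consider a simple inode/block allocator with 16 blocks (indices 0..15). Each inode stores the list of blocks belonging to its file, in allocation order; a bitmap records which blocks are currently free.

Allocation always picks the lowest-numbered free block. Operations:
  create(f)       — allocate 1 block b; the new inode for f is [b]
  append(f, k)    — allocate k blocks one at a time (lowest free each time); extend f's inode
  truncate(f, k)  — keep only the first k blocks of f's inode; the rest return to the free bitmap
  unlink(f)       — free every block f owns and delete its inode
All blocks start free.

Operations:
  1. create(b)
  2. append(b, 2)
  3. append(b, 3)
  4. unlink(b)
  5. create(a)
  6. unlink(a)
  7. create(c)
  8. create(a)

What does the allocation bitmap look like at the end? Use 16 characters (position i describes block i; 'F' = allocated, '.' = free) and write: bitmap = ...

bitmap = FF..............

after create(b) → b:[0]  free=[F...............]
after append(b, 2) → b:[0, 1, 2]  free=[FFF.............]
after append(b, 3) → b:[0, 1, 2, 3, 4, 5]  free=[FFFFFF..........]
after unlink(b) →   free=[................]
after create(a) → a:[0]  free=[F...............]
after unlink(a) →   free=[................]
after create(c) → c:[0]  free=[F...............]
after create(a) → a:[1], c:[0]  free=[FF..............]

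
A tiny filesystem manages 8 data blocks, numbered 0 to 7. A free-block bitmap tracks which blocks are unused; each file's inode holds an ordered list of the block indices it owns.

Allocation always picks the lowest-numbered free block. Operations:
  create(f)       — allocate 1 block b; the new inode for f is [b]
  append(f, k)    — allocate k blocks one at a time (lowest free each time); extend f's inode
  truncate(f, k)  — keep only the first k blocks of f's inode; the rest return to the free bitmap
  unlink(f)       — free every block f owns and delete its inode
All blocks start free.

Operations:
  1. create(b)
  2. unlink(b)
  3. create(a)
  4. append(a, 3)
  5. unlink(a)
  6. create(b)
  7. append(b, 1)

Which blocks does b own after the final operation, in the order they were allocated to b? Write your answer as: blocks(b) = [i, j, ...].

  1. create(b)  ⇒  F.......  {b→[0]}
  2. unlink(b)  ⇒  ........  {}
  3. create(a)  ⇒  F.......  {a→[0]}
  4. append(a, 3)  ⇒  FFFF....  {a→[0, 1, 2, 3]}
  5. unlink(a)  ⇒  ........  {}
  6. create(b)  ⇒  F.......  {b→[0]}
  7. append(b, 1)  ⇒  FF......  {b→[0, 1]}

blocks(b) = [0, 1]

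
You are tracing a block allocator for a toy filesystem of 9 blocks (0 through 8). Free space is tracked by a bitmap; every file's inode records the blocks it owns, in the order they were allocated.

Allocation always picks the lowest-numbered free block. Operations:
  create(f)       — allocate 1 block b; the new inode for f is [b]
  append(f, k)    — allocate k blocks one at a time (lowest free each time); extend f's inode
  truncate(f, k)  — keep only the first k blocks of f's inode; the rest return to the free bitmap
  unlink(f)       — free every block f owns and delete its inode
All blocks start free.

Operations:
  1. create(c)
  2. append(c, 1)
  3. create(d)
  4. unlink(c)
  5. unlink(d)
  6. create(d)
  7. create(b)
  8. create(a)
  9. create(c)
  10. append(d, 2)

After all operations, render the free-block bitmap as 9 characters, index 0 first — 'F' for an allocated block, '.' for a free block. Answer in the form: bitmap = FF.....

  1. create(c)  ⇒  F........  {c→[0]}
  2. append(c, 1)  ⇒  FF.......  {c→[0, 1]}
  3. create(d)  ⇒  FFF......  {c→[0, 1]; d→[2]}
  4. unlink(c)  ⇒  ..F......  {d→[2]}
  5. unlink(d)  ⇒  .........  {}
  6. create(d)  ⇒  F........  {d→[0]}
  7. create(b)  ⇒  FF.......  {b→[1]; d→[0]}
  8. create(a)  ⇒  FFF......  {a→[2]; b→[1]; d→[0]}
  9. create(c)  ⇒  FFFF.....  {a→[2]; b→[1]; c→[3]; d→[0]}
  10. append(d, 2)  ⇒  FFFFFF...  {a→[2]; b→[1]; c→[3]; d→[0, 4, 5]}

bitmap = FFFFFF...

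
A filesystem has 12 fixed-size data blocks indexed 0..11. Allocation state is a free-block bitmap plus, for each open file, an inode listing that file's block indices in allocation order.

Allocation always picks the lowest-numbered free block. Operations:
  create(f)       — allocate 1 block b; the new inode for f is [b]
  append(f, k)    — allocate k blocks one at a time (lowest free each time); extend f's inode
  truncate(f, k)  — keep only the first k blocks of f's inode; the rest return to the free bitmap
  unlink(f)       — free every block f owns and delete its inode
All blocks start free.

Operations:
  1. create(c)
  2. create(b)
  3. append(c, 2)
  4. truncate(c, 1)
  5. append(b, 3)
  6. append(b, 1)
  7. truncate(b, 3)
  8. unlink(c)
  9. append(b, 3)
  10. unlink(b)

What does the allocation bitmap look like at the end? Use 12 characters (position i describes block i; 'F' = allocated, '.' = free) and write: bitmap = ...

bitmap = ............

  1. create(c)  ⇒  F...........  {c→[0]}
  2. create(b)  ⇒  FF..........  {b→[1]; c→[0]}
  3. append(c, 2)  ⇒  FFFF........  {b→[1]; c→[0, 2, 3]}
  4. truncate(c, 1)  ⇒  FF..........  {b→[1]; c→[0]}
  5. append(b, 3)  ⇒  FFFFF.......  {b→[1, 2, 3, 4]; c→[0]}
  6. append(b, 1)  ⇒  FFFFFF......  {b→[1, 2, 3, 4, 5]; c→[0]}
  7. truncate(b, 3)  ⇒  FFFF........  {b→[1, 2, 3]; c→[0]}
  8. unlink(c)  ⇒  .FFF........  {b→[1, 2, 3]}
  9. append(b, 3)  ⇒  FFFFFF......  {b→[1, 2, 3, 0, 4, 5]}
  10. unlink(b)  ⇒  ............  {}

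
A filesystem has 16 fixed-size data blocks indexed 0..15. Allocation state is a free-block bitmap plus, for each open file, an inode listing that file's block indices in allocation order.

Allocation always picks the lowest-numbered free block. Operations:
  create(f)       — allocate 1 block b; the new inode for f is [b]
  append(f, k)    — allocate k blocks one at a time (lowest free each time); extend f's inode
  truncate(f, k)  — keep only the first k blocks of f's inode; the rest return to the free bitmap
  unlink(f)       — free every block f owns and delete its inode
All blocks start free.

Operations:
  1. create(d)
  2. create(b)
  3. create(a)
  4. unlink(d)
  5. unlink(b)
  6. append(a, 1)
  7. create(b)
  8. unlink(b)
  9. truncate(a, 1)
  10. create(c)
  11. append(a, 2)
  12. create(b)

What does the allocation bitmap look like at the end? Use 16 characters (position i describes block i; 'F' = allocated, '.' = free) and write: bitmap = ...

bitmap = FFFFF...........

  1. create(d)  ⇒  F...............  {d→[0]}
  2. create(b)  ⇒  FF..............  {b→[1]; d→[0]}
  3. create(a)  ⇒  FFF.............  {a→[2]; b→[1]; d→[0]}
  4. unlink(d)  ⇒  .FF.............  {a→[2]; b→[1]}
  5. unlink(b)  ⇒  ..F.............  {a→[2]}
  6. append(a, 1)  ⇒  F.F.............  {a→[2, 0]}
  7. create(b)  ⇒  FFF.............  {a→[2, 0]; b→[1]}
  8. unlink(b)  ⇒  F.F.............  {a→[2, 0]}
  9. truncate(a, 1)  ⇒  ..F.............  {a→[2]}
  10. create(c)  ⇒  F.F.............  {a→[2]; c→[0]}
  11. append(a, 2)  ⇒  FFFF............  {a→[2, 1, 3]; c→[0]}
  12. create(b)  ⇒  FFFFF...........  {a→[2, 1, 3]; b→[4]; c→[0]}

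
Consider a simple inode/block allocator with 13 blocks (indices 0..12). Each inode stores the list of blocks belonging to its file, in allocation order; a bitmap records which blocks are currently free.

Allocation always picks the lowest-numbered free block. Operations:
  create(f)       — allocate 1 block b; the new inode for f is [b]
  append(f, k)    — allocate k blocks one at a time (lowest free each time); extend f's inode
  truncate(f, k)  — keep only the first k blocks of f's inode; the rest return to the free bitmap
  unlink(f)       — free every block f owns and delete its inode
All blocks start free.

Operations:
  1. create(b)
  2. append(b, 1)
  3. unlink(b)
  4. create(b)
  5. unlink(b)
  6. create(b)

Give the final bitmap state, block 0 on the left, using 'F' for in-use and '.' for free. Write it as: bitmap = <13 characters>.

bitmap = F............

after create(b) → b:[0]  free=[F............]
after append(b, 1) → b:[0, 1]  free=[FF...........]
after unlink(b) →   free=[.............]
after create(b) → b:[0]  free=[F............]
after unlink(b) →   free=[.............]
after create(b) → b:[0]  free=[F............]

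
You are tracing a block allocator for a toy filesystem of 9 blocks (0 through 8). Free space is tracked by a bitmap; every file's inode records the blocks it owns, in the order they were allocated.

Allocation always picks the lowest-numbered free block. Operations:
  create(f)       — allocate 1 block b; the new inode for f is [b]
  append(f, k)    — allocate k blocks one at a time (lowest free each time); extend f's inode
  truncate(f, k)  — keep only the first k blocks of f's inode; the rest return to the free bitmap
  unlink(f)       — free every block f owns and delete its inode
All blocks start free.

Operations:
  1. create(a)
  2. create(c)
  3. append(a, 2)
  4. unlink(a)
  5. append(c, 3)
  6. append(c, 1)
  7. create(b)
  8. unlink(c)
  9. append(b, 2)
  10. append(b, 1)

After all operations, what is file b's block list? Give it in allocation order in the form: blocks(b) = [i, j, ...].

[1] create(a) — a=0 (map F........)
[2] create(c) — a=0 c=1 (map FF.......)
[3] append(a, 2) — a=0,2,3 c=1 (map FFFF.....)
[4] unlink(a) — c=1 (map .F.......)
[5] append(c, 3) — c=1,0,2,3 (map FFFF.....)
[6] append(c, 1) — c=1,0,2,3,4 (map FFFFF....)
[7] create(b) — b=5 c=1,0,2,3,4 (map FFFFFF...)
[8] unlink(c) — b=5 (map .....F...)
[9] append(b, 2) — b=5,0,1 (map FF...F...)
[10] append(b, 1) — b=5,0,1,2 (map FFF..F...)

blocks(b) = [5, 0, 1, 2]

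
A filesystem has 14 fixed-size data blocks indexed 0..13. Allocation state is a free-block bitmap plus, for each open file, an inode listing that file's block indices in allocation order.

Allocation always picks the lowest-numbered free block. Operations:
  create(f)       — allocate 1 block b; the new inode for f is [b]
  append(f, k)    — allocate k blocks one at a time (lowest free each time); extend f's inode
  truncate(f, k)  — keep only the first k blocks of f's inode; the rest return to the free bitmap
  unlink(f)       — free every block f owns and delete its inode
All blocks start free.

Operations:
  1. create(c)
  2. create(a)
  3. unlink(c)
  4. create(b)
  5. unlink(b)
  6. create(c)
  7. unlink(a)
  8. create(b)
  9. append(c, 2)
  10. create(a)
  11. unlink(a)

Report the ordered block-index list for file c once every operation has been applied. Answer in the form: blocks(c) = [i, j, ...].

create(c): bitmap=F............. | c=[0]
create(a): bitmap=FF............ | a=[1] c=[0]
unlink(c): bitmap=.F............ | a=[1]
create(b): bitmap=FF............ | a=[1] b=[0]
unlink(b): bitmap=.F............ | a=[1]
create(c): bitmap=FF............ | a=[1] c=[0]
unlink(a): bitmap=F............. | c=[0]
create(b): bitmap=FF............ | b=[1] c=[0]
append(c, 2): bitmap=FFFF.......... | b=[1] c=[0, 2, 3]
create(a): bitmap=FFFFF......... | a=[4] b=[1] c=[0, 2, 3]
unlink(a): bitmap=FFFF.......... | b=[1] c=[0, 2, 3]

blocks(c) = [0, 2, 3]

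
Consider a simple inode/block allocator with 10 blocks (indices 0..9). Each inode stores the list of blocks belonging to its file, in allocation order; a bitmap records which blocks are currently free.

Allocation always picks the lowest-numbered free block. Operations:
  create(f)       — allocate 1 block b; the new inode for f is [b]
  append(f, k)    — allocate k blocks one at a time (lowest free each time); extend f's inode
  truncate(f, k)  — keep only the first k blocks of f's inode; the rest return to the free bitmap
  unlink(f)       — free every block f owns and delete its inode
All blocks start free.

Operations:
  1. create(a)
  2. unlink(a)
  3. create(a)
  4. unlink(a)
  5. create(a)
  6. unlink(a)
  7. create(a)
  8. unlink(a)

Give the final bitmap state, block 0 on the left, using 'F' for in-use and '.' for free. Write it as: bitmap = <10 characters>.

bitmap = ..........

create(a): bitmap=F......... | a=[0]
unlink(a): bitmap=.......... | 
create(a): bitmap=F......... | a=[0]
unlink(a): bitmap=.......... | 
create(a): bitmap=F......... | a=[0]
unlink(a): bitmap=.......... | 
create(a): bitmap=F......... | a=[0]
unlink(a): bitmap=.......... | 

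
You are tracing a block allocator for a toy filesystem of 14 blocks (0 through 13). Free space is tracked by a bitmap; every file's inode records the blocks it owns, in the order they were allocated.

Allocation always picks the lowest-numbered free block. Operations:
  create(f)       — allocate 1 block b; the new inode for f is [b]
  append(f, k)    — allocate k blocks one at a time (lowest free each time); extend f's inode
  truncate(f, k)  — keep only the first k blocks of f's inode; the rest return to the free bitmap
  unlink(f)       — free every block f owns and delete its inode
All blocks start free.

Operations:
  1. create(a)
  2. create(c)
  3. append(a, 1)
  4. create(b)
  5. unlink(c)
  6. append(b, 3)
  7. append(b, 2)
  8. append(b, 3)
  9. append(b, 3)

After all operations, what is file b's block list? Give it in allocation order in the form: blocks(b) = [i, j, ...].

blocks(b) = [3, 1, 4, 5, 6, 7, 8, 9, 10, 11, 12, 13]

create(a): bitmap=F............. | a=[0]
create(c): bitmap=FF............ | a=[0] c=[1]
append(a, 1): bitmap=FFF........... | a=[0, 2] c=[1]
create(b): bitmap=FFFF.......... | a=[0, 2] b=[3] c=[1]
unlink(c): bitmap=F.FF.......... | a=[0, 2] b=[3]
append(b, 3): bitmap=FFFFFF........ | a=[0, 2] b=[3, 1, 4, 5]
append(b, 2): bitmap=FFFFFFFF...... | a=[0, 2] b=[3, 1, 4, 5, 6, 7]
append(b, 3): bitmap=FFFFFFFFFFF... | a=[0, 2] b=[3, 1, 4, 5, 6, 7, 8, 9, 10]
append(b, 3): bitmap=FFFFFFFFFFFFFF | a=[0, 2] b=[3, 1, 4, 5, 6, 7, 8, 9, 10, 11, 12, 13]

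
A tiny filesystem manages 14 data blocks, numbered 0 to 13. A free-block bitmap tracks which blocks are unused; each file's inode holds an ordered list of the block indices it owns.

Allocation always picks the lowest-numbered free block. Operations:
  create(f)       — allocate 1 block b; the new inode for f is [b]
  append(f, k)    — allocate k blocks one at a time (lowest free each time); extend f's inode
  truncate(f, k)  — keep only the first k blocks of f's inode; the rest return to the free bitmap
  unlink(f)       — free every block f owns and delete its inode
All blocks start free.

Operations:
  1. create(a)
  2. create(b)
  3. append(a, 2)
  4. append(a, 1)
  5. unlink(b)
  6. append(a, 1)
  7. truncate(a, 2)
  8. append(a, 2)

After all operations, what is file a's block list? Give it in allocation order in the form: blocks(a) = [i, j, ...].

blocks(a) = [0, 2, 1, 3]

after create(a) → a:[0]  free=[F.............]
after create(b) → a:[0], b:[1]  free=[FF............]
after append(a, 2) → a:[0, 2, 3], b:[1]  free=[FFFF..........]
after append(a, 1) → a:[0, 2, 3, 4], b:[1]  free=[FFFFF.........]
after unlink(b) → a:[0, 2, 3, 4]  free=[F.FFF.........]
after append(a, 1) → a:[0, 2, 3, 4, 1]  free=[FFFFF.........]
after truncate(a, 2) → a:[0, 2]  free=[F.F...........]
after append(a, 2) → a:[0, 2, 1, 3]  free=[FFFF..........]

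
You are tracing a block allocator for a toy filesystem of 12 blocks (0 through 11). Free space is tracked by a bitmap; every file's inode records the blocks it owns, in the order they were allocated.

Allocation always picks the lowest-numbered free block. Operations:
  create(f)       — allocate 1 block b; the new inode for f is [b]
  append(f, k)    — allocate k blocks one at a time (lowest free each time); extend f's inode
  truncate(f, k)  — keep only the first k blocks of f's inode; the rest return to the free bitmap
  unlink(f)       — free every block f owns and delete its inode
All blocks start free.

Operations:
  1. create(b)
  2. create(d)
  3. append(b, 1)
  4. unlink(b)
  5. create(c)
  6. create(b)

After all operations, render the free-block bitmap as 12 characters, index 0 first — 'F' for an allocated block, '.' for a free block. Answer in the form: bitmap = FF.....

create(b): bitmap=F........... | b=[0]
create(d): bitmap=FF.......... | b=[0] d=[1]
append(b, 1): bitmap=FFF......... | b=[0, 2] d=[1]
unlink(b): bitmap=.F.......... | d=[1]
create(c): bitmap=FF.......... | c=[0] d=[1]
create(b): bitmap=FFF......... | b=[2] c=[0] d=[1]

bitmap = FFF.........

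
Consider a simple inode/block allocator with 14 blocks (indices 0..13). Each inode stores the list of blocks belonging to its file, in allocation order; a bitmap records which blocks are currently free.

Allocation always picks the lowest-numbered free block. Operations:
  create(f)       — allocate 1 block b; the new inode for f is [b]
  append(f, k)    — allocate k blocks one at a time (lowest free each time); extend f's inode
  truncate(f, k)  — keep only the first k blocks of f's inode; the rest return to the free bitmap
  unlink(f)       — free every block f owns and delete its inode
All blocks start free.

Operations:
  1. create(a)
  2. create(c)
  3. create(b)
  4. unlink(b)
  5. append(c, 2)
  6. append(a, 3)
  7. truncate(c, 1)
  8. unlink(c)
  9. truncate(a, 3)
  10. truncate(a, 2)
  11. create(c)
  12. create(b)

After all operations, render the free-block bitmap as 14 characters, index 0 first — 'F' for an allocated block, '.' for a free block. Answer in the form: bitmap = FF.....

bitmap = FFF.F.........

[1] create(a) — a=0 (map F.............)
[2] create(c) — a=0 c=1 (map FF............)
[3] create(b) — a=0 b=2 c=1 (map FFF...........)
[4] unlink(b) — a=0 c=1 (map FF............)
[5] append(c, 2) — a=0 c=1,2,3 (map FFFF..........)
[6] append(a, 3) — a=0,4,5,6 c=1,2,3 (map FFFFFFF.......)
[7] truncate(c, 1) — a=0,4,5,6 c=1 (map FF..FFF.......)
[8] unlink(c) — a=0,4,5,6 (map F...FFF.......)
[9] truncate(a, 3) — a=0,4,5 (map F...FF........)
[10] truncate(a, 2) — a=0,4 (map F...F.........)
[11] create(c) — a=0,4 c=1 (map FF..F.........)
[12] create(b) — a=0,4 b=2 c=1 (map FFF.F.........)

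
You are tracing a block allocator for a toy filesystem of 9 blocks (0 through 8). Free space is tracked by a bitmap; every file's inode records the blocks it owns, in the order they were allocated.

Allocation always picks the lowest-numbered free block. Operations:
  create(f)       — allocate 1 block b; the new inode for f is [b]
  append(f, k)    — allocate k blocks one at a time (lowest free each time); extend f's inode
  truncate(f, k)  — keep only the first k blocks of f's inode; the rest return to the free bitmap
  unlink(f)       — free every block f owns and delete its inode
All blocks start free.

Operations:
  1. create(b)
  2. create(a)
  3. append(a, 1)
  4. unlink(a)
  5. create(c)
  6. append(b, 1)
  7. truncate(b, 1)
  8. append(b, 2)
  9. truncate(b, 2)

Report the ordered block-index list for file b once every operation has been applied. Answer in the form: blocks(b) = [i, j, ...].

create(b): bitmap=F........ | b=[0]
create(a): bitmap=FF....... | a=[1] b=[0]
append(a, 1): bitmap=FFF...... | a=[1, 2] b=[0]
unlink(a): bitmap=F........ | b=[0]
create(c): bitmap=FF....... | b=[0] c=[1]
append(b, 1): bitmap=FFF...... | b=[0, 2] c=[1]
truncate(b, 1): bitmap=FF....... | b=[0] c=[1]
append(b, 2): bitmap=FFFF..... | b=[0, 2, 3] c=[1]
truncate(b, 2): bitmap=FFF...... | b=[0, 2] c=[1]

blocks(b) = [0, 2]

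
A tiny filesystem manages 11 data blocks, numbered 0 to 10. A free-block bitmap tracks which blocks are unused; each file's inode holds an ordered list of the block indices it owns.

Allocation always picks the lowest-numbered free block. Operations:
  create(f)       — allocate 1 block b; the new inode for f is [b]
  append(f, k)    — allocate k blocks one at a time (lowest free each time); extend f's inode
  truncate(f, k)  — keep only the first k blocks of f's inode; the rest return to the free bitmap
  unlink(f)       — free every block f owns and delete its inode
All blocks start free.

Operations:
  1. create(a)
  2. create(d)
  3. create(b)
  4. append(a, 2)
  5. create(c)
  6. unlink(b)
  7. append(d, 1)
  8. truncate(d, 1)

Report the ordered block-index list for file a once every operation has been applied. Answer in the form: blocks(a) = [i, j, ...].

[1] create(a) — a=0 (map F..........)
[2] create(d) — a=0 d=1 (map FF.........)
[3] create(b) — a=0 b=2 d=1 (map FFF........)
[4] append(a, 2) — a=0,3,4 b=2 d=1 (map FFFFF......)
[5] create(c) — a=0,3,4 b=2 c=5 d=1 (map FFFFFF.....)
[6] unlink(b) — a=0,3,4 c=5 d=1 (map FF.FFF.....)
[7] append(d, 1) — a=0,3,4 c=5 d=1,2 (map FFFFFF.....)
[8] truncate(d, 1) — a=0,3,4 c=5 d=1 (map FF.FFF.....)

blocks(a) = [0, 3, 4]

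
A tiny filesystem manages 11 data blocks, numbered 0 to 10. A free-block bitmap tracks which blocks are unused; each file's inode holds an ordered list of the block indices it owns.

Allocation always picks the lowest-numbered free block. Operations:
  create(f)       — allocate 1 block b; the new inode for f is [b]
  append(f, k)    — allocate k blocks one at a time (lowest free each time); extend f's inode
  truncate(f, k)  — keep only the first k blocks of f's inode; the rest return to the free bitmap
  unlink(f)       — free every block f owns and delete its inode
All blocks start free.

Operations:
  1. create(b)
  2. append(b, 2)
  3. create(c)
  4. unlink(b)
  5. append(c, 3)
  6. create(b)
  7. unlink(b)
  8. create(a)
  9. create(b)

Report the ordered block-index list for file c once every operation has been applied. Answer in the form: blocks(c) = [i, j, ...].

blocks(c) = [3, 0, 1, 2]

[1] create(b) — b=0 (map F..........)
[2] append(b, 2) — b=0,1,2 (map FFF........)
[3] create(c) — b=0,1,2 c=3 (map FFFF.......)
[4] unlink(b) — c=3 (map ...F.......)
[5] append(c, 3) — c=3,0,1,2 (map FFFF.......)
[6] create(b) — b=4 c=3,0,1,2 (map FFFFF......)
[7] unlink(b) — c=3,0,1,2 (map FFFF.......)
[8] create(a) — a=4 c=3,0,1,2 (map FFFFF......)
[9] create(b) — a=4 b=5 c=3,0,1,2 (map FFFFFF.....)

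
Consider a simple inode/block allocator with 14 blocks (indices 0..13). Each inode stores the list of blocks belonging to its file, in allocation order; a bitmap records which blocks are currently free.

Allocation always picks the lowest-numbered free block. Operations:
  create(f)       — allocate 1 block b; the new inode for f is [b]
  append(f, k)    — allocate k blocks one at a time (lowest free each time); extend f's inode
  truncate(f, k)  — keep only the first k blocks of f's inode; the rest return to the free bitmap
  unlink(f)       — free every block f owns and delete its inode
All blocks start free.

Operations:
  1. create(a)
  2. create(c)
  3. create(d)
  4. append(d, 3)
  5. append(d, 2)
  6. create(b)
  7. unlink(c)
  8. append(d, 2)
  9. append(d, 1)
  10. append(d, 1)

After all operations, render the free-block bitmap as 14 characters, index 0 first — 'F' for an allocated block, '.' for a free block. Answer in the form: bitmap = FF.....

[1] create(a) — a=0 (map F.............)
[2] create(c) — a=0 c=1 (map FF............)
[3] create(d) — a=0 c=1 d=2 (map FFF...........)
[4] append(d, 3) — a=0 c=1 d=2,3,4,5 (map FFFFFF........)
[5] append(d, 2) — a=0 c=1 d=2,3,4,5,6,7 (map FFFFFFFF......)
[6] create(b) — a=0 b=8 c=1 d=2,3,4,5,6,7 (map FFFFFFFFF.....)
[7] unlink(c) — a=0 b=8 d=2,3,4,5,6,7 (map F.FFFFFFF.....)
[8] append(d, 2) — a=0 b=8 d=2,3,4,5,6,7,1,9 (map FFFFFFFFFF....)
[9] append(d, 1) — a=0 b=8 d=2,3,4,5,6,7,1,9,10 (map FFFFFFFFFFF...)
[10] append(d, 1) — a=0 b=8 d=2,3,4,5,6,7,1,9,10,11 (map FFFFFFFFFFFF..)

bitmap = FFFFFFFFFFFF..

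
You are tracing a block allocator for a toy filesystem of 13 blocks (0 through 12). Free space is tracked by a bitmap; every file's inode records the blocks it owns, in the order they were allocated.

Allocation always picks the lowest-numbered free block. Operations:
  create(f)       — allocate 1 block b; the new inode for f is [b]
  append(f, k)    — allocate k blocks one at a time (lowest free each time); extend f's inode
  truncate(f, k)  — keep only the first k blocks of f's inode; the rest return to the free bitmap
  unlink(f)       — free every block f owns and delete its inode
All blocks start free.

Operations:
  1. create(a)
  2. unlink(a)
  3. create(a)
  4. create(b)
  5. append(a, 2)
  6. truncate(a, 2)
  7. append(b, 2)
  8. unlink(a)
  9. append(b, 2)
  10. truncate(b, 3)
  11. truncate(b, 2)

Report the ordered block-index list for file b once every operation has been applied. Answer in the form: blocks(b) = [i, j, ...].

[1] create(a) — a=0 (map F............)
[2] unlink(a) —  (map .............)
[3] create(a) — a=0 (map F............)
[4] create(b) — a=0 b=1 (map FF...........)
[5] append(a, 2) — a=0,2,3 b=1 (map FFFF.........)
[6] truncate(a, 2) — a=0,2 b=1 (map FFF..........)
[7] append(b, 2) — a=0,2 b=1,3,4 (map FFFFF........)
[8] unlink(a) — b=1,3,4 (map .F.FF........)
[9] append(b, 2) — b=1,3,4,0,2 (map FFFFF........)
[10] truncate(b, 3) — b=1,3,4 (map .F.FF........)
[11] truncate(b, 2) — b=1,3 (map .F.F.........)

blocks(b) = [1, 3]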